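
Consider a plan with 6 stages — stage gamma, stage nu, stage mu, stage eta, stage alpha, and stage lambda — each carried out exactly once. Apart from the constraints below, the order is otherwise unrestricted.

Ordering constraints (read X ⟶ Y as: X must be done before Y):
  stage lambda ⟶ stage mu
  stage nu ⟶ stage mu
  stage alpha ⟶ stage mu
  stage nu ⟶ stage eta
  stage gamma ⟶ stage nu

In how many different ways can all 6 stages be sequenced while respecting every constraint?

32

The stages with no prerequisites are stage gamma, stage alpha, stage lambda; any of them can be placed first.
Systematically extending each partial ordering one stage at a time and counting, there are 32 complete orderings.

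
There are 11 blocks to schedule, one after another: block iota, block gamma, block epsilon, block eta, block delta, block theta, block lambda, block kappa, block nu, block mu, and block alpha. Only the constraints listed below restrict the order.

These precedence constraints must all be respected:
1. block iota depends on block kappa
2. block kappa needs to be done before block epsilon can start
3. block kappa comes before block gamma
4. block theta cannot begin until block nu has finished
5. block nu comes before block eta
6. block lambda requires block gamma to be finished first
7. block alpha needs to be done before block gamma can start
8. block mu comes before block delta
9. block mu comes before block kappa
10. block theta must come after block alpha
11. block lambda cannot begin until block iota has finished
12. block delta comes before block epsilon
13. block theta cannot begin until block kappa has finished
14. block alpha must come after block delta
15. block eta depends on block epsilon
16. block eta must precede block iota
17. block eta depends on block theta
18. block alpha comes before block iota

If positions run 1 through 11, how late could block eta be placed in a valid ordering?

9

Following every chain forward from block eta, the blocks that must come later are block iota, block lambda — 2 of them.
With 2 mandatory successors out of 11 blocks total, the latest slot for block eta is 11−2 = 9, and it's reachable by doing all non-successors before block eta.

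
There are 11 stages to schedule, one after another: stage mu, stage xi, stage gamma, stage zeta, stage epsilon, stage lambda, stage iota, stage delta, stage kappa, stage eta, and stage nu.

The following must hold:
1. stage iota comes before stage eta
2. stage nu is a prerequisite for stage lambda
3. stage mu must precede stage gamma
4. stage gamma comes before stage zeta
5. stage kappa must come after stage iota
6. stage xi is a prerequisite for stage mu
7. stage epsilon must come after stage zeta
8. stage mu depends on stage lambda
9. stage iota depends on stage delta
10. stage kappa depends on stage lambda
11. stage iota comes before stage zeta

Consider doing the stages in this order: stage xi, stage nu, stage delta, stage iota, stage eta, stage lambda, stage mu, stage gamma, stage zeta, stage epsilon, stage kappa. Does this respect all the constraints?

Checking each listed constraint against this order: for instance, stage iota is in position 4 and stage kappa in position 11, so that constraint holds — and the remaining constraints check out the same way.

Yes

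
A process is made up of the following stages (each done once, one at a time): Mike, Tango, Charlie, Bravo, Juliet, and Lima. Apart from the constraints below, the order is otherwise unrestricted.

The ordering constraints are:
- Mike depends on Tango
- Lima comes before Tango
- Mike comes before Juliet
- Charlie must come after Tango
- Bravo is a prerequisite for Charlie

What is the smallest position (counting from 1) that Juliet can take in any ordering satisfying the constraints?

4

Working backwards through the constraints from Juliet, its full set of required predecessors is Mike, Tango, Lima — 3 of them.
With 3 mandatory predecessors, the earliest Juliet can sit is position 3+1 = 4, and placing just those 3 first achieves it.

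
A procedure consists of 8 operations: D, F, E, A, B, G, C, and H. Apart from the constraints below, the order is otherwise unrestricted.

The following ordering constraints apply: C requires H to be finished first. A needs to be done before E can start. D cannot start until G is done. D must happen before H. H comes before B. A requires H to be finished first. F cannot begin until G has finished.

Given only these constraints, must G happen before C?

Chaining the stated constraints: G → D → H → C.
That forces G before C in every valid schedule.

Yes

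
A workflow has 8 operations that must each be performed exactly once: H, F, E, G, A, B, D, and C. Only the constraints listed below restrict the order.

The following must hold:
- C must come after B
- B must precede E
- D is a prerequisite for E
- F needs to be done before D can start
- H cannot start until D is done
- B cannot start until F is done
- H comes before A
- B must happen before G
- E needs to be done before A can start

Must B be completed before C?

Yes

Tracing the constraints gives a chain: B → C.
Hence B necessarily comes before C.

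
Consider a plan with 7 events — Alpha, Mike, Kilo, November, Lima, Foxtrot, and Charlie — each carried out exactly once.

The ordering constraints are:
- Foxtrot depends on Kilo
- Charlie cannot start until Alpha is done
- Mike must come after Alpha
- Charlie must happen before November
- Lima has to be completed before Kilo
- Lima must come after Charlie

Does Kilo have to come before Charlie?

In fact the dependencies run the other way: Charlie → Lima → Kilo.
So Kilo does not have to come before Charlie — it cannot.

No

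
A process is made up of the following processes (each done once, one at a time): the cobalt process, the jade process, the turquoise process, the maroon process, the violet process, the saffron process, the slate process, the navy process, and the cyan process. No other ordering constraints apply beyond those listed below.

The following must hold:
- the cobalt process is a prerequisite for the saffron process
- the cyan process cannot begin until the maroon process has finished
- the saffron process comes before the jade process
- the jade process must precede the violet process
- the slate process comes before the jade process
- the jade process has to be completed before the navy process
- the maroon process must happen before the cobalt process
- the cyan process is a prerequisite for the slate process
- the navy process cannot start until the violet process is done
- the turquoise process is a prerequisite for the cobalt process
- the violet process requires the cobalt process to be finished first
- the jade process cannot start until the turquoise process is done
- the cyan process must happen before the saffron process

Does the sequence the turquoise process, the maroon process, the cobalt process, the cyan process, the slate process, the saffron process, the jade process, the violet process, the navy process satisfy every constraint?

Yes

Every stated constraint is respected: the turquoise process sits at position 1, ahead of the jade process at position 7, and each of the other listed pairs likewise has the predecessor earlier in the sequence.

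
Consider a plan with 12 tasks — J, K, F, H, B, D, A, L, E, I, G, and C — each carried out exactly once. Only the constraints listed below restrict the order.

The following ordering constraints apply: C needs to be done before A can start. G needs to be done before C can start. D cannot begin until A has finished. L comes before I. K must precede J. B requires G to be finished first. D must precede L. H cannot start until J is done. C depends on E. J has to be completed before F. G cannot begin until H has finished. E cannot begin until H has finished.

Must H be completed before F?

Nothing in the constraints links H and F; they are unordered relative to each other.
So H can come before F or after — it is not forced.

No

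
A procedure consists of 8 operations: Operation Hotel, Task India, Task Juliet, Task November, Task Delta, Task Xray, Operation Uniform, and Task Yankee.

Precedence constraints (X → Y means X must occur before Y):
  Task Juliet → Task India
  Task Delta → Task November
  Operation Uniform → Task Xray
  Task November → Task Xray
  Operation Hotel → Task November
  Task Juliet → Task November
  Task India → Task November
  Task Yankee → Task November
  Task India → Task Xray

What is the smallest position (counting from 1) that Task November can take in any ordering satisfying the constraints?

6

Every operation that must precede Task November has to come before it. Tracing all chains that end at Task November, those operations are: Operation Hotel, Task India, Task Juliet, Task Delta, Task Yankee — 5 in total.
With 5 mandatory predecessors, the earliest Task November can sit is position 5+1 = 6, and placing just those 5 first achieves it.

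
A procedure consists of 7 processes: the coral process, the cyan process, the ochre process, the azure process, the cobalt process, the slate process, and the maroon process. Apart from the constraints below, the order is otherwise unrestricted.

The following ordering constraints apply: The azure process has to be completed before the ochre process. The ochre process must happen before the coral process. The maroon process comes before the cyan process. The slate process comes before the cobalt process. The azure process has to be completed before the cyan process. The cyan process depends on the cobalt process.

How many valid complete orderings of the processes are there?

The processes with no prerequisites are the azure process, the slate process, the maroon process; any of them can be placed first.
Systematically extending each partial ordering one process at a time and counting, there are 102 complete orderings.

102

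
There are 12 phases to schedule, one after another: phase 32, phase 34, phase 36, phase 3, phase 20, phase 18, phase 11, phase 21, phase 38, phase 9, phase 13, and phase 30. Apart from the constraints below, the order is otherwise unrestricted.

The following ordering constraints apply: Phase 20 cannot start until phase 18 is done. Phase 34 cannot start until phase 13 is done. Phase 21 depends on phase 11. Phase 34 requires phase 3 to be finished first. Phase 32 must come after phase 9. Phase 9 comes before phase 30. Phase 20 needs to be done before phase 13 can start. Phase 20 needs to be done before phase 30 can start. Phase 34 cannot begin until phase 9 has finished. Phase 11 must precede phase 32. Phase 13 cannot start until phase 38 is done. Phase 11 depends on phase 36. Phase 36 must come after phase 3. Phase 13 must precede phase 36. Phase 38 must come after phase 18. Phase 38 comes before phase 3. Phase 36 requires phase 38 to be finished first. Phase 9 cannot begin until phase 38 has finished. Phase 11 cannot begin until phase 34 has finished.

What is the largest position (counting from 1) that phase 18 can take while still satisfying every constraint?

1

The phases that are forced after phase 18, directly or by a chain of constraints, are phase 32, phase 34, phase 36, phase 3, phase 20, phase 11, phase 21, phase 38, phase 9, phase 13, phase 30. That's 11 phases.
So at least 11 phases follow phase 18, putting phase 18 no later than position 1. That position is achievable by scheduling everything else first.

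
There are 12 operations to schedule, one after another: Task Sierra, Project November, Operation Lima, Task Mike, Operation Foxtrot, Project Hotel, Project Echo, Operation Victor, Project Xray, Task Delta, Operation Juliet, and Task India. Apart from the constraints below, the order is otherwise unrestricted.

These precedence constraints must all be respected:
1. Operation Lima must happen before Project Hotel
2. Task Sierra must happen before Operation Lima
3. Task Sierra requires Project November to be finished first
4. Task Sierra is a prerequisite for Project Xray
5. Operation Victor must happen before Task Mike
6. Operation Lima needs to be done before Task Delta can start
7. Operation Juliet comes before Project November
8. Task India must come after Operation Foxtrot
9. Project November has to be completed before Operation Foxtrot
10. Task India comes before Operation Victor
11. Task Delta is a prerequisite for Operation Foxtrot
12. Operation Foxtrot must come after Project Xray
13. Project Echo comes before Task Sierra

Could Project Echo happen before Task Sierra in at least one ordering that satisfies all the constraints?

Yes

The constraints force Project Echo before Task Sierra, so yes — every valid ordering has Project Echo earlier.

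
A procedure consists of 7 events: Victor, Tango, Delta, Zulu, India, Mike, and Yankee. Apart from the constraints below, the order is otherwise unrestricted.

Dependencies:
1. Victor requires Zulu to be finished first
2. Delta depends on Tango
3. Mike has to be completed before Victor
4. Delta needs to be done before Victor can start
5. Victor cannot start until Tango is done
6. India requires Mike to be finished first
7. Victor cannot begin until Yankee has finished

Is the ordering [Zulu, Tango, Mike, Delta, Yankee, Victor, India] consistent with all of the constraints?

Checking each listed constraint against this order: for instance, Zulu is in position 1 and Victor in position 6, so that constraint holds — and the remaining constraints check out the same way.

Yes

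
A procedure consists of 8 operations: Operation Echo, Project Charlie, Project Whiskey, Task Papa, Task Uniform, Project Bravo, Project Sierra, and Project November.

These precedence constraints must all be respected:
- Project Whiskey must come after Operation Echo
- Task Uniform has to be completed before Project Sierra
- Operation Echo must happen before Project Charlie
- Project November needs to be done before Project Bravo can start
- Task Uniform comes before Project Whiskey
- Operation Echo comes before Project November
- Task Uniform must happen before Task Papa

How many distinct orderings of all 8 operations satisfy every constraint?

2 operations have no prerequisites (Operation Echo, Task Uniform), so any of them could come first.
Counting all ways to extend the partial order to a total order gives 1134.

1134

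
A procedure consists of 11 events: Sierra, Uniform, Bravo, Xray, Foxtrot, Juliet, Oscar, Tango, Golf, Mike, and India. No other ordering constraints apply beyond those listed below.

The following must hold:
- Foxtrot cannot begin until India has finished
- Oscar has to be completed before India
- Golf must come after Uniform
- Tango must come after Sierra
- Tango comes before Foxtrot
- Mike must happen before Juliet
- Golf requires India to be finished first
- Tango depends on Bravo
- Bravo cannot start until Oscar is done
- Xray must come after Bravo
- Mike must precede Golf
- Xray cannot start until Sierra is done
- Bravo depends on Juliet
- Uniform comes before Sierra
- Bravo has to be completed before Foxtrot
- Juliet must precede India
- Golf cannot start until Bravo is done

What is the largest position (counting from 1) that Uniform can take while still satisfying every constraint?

6

Every event that must follow Uniform has to come after it. Tracing all chains starting from Uniform, those events are: Sierra, Xray, Foxtrot, Tango, Golf — 5 in total.
With 5 mandatory successors out of 11 events total, the latest slot for Uniform is 11−5 = 6, and it's reachable by doing all non-successors before Uniform.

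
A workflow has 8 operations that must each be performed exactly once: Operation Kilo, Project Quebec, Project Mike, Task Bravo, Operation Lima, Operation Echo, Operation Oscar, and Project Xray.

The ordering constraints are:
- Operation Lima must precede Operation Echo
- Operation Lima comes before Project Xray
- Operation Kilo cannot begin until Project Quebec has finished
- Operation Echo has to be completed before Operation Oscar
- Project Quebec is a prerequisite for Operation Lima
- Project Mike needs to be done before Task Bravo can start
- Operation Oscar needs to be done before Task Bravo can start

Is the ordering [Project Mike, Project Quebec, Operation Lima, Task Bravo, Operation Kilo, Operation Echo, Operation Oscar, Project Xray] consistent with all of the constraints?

In the proposed order, Task Bravo appears before Operation Oscar.
Since Operation Oscar is required before Task Bravo, the ordering is invalid.

No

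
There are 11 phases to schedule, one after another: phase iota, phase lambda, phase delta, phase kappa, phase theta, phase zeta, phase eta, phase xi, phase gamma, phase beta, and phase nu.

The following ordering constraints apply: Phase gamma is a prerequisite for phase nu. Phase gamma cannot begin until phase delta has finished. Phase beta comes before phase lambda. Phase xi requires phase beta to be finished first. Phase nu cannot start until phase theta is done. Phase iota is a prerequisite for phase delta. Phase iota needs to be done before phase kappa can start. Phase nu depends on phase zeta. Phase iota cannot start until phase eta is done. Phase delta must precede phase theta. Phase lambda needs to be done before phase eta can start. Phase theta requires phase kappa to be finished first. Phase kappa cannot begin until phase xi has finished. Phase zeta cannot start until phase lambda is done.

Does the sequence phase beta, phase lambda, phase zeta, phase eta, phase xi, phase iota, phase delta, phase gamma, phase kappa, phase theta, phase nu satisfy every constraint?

Yes

Checking each listed constraint against this order: for instance, phase zeta is in position 3 and phase nu in position 11, so that constraint holds — and the remaining constraints check out the same way.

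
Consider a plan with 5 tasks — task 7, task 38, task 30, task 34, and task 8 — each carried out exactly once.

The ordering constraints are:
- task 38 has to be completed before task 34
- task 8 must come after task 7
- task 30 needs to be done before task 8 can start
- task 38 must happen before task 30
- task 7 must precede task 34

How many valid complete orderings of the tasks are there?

The tasks with no prerequisites are task 7, task 38; any of them can be placed first.
Systematically extending each partial ordering one task at a time and counting, there are 8 complete orderings.

8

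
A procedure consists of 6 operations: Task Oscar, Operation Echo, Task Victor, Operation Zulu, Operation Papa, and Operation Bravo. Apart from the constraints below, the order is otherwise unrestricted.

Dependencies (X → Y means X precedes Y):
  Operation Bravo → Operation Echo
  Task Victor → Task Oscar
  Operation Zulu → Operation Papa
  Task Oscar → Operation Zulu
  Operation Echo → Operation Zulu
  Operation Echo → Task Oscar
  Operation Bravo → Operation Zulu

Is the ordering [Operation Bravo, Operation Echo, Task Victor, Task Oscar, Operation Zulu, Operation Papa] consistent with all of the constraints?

Yes

Going through the constraints one by one, each required predecessor appears earlier in the sequence than its dependent — e.g. Operation Bravo (position 1) is before Operation Zulu (position 5), as required.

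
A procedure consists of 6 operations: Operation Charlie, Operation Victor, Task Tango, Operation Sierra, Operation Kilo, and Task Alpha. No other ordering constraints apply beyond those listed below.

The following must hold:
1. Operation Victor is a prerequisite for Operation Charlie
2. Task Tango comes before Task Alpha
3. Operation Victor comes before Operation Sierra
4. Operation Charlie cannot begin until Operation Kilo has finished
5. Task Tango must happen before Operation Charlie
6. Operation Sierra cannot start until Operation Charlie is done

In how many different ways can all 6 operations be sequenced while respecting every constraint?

The operations with no prerequisites are Operation Victor, Task Tango, Operation Kilo; any of them can be placed first.
Systematically extending each partial ordering one operation at a time and counting, there are 24 complete orderings.

24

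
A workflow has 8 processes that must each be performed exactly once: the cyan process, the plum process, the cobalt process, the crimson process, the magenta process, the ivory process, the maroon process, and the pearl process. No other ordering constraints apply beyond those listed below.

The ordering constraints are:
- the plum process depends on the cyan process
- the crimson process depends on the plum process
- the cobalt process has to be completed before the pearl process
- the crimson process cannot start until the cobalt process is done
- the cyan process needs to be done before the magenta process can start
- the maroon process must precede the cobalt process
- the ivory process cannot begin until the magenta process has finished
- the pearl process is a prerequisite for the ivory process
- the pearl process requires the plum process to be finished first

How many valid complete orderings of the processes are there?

90

The processes with no prerequisites are the cyan process, the maroon process; any of them can be placed first.
Systematically extending each partial ordering one process at a time and counting, there are 90 complete orderings.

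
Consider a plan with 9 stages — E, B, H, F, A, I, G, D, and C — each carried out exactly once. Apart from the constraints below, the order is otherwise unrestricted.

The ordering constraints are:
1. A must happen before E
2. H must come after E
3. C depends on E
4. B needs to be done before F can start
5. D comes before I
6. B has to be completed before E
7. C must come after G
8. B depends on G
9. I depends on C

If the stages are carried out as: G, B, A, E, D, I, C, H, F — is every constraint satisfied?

In the proposed order, I appears before C.
But one of the constraints requires C before I, so this ordering violates it.

No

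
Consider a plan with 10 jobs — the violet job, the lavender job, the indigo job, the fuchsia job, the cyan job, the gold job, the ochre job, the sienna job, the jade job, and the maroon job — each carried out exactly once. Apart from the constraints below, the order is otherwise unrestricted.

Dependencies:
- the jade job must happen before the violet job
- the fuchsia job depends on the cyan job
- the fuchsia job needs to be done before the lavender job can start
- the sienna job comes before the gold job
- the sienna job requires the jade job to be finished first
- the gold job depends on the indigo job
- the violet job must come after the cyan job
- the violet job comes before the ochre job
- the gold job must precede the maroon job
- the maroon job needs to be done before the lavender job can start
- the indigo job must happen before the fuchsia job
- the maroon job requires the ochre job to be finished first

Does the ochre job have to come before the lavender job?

Yes

There is a constraint chain the ochre job → the maroon job → the lavender job.
That forces the ochre job before the lavender job in every valid schedule.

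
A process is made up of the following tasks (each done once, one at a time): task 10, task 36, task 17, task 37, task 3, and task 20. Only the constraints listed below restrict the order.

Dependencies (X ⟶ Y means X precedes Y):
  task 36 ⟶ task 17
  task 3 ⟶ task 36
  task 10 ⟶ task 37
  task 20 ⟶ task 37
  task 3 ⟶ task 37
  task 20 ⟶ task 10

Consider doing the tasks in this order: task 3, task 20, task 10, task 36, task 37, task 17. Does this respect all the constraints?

Every stated constraint is respected: task 3 sits at position 1, ahead of task 37 at position 5, and each of the other listed pairs likewise has the predecessor earlier in the sequence.

Yes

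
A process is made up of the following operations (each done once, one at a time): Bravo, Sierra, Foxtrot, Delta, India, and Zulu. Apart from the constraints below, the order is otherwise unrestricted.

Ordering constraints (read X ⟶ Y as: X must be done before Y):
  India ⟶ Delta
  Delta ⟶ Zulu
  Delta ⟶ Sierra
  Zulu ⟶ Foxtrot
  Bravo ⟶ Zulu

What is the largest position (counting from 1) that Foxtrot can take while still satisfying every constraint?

6

Nothing depends on Foxtrot, so it can be the final operation, position 6.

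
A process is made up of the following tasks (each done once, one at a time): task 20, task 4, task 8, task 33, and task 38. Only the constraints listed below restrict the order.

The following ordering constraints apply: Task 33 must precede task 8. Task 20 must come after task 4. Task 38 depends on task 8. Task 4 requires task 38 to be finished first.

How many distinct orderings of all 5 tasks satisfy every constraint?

Task 33 is the only task with nothing required before it, so every ordering starts there.
Continuing from there, at each step only one task has all its prerequisites placed, so the ordering is fully determined — there is exactly 1.

1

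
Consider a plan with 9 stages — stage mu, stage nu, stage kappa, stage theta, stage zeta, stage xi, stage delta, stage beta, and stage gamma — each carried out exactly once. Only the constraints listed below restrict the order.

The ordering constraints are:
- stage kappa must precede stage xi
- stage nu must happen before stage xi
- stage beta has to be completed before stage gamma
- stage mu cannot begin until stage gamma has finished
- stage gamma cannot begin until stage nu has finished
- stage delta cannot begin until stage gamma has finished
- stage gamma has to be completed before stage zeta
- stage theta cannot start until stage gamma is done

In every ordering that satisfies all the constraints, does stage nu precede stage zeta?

Yes

Tracing the constraints gives a chain: stage nu → stage gamma → stage zeta.
That forces stage nu before stage zeta in every valid schedule.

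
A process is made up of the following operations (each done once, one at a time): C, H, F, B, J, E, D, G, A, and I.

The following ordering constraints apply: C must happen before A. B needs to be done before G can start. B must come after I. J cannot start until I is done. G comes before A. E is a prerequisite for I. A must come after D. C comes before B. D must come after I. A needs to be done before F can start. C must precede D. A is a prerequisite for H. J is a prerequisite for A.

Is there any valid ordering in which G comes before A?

The constraints force G before A, so yes — every valid ordering has G earlier.

Yes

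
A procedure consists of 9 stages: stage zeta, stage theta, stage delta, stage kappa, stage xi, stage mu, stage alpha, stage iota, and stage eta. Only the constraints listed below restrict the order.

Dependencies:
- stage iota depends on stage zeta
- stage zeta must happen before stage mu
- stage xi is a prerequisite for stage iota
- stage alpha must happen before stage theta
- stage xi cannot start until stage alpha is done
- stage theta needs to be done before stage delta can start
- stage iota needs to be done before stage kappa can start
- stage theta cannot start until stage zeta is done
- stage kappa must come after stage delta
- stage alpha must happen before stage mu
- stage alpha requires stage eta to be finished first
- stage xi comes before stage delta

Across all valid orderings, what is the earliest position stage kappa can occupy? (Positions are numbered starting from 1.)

8

Working backwards through the constraints from stage kappa, its full set of required predecessors is stage zeta, stage theta, stage delta, stage xi, stage alpha, stage iota, stage eta — 7 of them.
So at minimum 7 stages come before stage kappa, putting stage kappa no earlier than position 8. That position is achievable by scheduling exactly those predecessors first.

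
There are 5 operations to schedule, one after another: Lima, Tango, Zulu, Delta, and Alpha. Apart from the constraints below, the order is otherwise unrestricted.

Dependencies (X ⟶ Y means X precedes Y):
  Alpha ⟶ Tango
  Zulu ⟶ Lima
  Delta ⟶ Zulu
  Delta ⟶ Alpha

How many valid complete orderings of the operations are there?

6

Delta is the only operation with nothing required before it, so every ordering starts there.
Enumerating by repeatedly choosing an available operation (one whose prerequisites are all placed) gives 6 distinct complete orderings.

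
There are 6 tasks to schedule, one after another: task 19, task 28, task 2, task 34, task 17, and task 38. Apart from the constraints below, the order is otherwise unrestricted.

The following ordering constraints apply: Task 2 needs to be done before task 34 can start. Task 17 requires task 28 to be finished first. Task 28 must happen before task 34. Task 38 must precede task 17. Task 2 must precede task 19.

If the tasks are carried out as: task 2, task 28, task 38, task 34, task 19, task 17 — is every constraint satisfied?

Yes

Checking each listed constraint against this order: for instance, task 2 is in position 1 and task 19 in position 5, so that constraint holds — and the remaining constraints check out the same way.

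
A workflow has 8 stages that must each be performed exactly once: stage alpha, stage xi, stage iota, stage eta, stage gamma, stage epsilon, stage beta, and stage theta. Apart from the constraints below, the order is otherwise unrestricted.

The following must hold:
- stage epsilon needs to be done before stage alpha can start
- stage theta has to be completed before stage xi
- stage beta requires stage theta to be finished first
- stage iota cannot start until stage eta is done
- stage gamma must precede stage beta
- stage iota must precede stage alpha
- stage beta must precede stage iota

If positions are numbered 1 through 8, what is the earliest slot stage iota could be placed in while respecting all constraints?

5

The stages that are forced before stage iota, directly or transitively, are stage eta, stage gamma, stage beta, stage theta. That's 4 stages.
With 4 mandatory predecessors, the earliest stage iota can sit is position 4+1 = 5, and placing just those 4 first achieves it.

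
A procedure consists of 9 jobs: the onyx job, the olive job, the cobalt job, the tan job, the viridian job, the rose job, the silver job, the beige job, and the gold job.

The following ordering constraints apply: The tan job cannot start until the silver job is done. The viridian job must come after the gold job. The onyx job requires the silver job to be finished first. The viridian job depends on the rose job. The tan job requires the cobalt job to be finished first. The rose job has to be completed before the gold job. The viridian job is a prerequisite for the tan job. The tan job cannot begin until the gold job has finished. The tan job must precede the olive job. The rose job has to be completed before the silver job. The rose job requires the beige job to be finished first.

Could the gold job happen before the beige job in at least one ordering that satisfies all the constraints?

Following the beige job → the rose job → the gold job, the beige job must precede the gold job in every valid ordering.
Hence the gold job can never be scheduled before the beige job.

No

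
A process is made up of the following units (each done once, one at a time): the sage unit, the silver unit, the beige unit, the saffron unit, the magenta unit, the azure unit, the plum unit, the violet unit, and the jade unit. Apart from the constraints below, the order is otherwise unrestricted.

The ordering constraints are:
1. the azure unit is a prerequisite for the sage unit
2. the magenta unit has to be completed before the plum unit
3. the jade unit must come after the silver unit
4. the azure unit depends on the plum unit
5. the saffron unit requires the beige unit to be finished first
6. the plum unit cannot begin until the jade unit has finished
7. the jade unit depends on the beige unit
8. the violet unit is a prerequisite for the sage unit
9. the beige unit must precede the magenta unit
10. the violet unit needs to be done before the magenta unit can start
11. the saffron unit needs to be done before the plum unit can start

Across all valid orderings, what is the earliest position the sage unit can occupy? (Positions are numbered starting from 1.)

9

The units that are forced before the sage unit, directly or transitively, are the silver unit, the beige unit, the saffron unit, the magenta unit, the azure unit, the plum unit, the violet unit, the jade unit. That's 8 units.
With 8 mandatory predecessors, the earliest the sage unit can sit is position 8+1 = 9, and placing just those 8 first achieves it.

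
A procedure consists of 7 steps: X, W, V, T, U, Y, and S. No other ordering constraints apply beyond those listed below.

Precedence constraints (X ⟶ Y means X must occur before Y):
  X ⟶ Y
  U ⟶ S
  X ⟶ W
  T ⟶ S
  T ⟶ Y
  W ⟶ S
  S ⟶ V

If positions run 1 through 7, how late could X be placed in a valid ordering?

Following every chain forward from X, the steps that must come later are W, V, Y, S — 4 of them.
With 4 mandatory successors out of 7 steps total, the latest slot for X is 7−4 = 3, and it's reachable by doing all non-successors before X.

3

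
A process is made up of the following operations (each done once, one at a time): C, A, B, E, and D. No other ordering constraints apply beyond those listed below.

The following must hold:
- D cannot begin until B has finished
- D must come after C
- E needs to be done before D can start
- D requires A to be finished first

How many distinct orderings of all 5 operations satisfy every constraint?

The operations with no prerequisites are C, A, B, E; any of them can be placed first.
Systematically extending each partial ordering one operation at a time and counting, there are 24 complete orderings.

24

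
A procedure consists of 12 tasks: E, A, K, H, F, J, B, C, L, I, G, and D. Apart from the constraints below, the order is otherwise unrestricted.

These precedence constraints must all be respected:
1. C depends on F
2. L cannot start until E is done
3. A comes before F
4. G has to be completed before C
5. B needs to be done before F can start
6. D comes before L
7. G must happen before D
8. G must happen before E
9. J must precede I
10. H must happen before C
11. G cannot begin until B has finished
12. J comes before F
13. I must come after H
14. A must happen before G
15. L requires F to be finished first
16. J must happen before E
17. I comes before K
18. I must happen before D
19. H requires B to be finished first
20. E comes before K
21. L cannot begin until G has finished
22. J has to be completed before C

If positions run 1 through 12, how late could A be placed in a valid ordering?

5

Every task that must follow A has to come after it. Tracing all chains starting from A, those tasks are: E, K, F, C, L, G, D — 7 in total.
With 7 mandatory successors out of 12 tasks total, the latest slot for A is 12−7 = 5, and it's reachable by doing all non-successors before A.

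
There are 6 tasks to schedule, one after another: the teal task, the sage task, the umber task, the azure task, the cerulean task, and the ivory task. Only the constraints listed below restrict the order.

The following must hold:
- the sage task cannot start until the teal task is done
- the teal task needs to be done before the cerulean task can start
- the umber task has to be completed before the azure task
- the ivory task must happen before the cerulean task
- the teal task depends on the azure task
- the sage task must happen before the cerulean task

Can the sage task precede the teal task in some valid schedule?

Following the teal task → the sage task, the teal task must precede the sage task in every valid ordering.
So no valid ordering can have the sage task before the teal task.

No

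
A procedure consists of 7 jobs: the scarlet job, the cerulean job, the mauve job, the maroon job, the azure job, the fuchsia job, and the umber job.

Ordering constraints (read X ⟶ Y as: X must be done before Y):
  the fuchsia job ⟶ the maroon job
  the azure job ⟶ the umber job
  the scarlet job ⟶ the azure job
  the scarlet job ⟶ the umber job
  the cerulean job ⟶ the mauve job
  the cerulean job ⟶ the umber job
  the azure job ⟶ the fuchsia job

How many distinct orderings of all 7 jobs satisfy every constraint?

53

The jobs with no prerequisites are the scarlet job, the cerulean job; any of them can be placed first.
Counting all ways to extend the partial order to a total order gives 53.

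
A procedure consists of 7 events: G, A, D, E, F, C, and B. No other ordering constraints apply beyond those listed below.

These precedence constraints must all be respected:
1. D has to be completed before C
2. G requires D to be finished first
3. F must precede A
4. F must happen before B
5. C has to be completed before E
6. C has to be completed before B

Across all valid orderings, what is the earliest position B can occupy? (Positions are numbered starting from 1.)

The events that are forced before B, directly or transitively, are D, F, C. That's 3 events.
So at minimum 3 events come before B, putting B no earlier than position 4. That position is achievable by scheduling exactly those predecessors first.

4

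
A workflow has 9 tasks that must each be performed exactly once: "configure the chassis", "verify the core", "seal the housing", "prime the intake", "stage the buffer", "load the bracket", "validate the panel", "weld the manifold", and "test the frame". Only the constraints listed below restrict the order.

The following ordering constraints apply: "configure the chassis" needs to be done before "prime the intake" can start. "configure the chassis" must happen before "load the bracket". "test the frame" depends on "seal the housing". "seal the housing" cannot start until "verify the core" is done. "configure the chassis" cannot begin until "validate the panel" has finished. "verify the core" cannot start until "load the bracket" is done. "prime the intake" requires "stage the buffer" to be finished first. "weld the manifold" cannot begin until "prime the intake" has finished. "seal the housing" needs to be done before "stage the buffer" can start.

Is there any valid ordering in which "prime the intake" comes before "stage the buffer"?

No

Following "stage the buffer" → "prime the intake", "stage the buffer" must precede "prime the intake" in every valid ordering.
Hence "prime the intake" can never be scheduled before "stage the buffer".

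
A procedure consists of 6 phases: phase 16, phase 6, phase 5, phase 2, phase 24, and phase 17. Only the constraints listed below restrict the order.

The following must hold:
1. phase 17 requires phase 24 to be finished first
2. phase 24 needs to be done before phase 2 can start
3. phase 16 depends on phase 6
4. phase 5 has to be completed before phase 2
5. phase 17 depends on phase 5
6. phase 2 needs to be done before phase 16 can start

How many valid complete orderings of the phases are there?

3 phases have no prerequisites (phase 6, phase 5, phase 24), so any of them could come first.
Enumerating by repeatedly choosing an available phase (one whose prerequisites are all placed) gives 28 distinct complete orderings.

28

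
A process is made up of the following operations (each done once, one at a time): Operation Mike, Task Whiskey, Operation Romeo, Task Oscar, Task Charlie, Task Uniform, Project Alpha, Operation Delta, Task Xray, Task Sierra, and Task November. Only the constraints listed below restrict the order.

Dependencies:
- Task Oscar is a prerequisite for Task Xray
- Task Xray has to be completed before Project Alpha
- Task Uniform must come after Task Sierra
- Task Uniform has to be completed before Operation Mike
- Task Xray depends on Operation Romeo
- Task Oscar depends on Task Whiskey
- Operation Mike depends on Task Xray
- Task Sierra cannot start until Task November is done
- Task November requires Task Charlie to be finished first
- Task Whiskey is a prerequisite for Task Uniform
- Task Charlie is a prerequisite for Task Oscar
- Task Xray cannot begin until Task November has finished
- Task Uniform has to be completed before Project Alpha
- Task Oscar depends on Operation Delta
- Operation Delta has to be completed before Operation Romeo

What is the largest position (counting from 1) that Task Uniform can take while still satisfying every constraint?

The operations that are forced after Task Uniform, directly or by a chain of constraints, are Operation Mike, Project Alpha. That's 2 operations.
With 2 mandatory successors out of 11 operations total, the latest slot for Task Uniform is 11−2 = 9, and it's reachable by doing all non-successors before Task Uniform.

9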